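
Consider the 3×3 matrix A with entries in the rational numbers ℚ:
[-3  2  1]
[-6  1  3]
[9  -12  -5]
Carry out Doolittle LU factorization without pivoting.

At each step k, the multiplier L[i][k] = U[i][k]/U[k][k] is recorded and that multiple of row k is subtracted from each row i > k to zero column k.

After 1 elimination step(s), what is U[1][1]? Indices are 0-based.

U[1][1] = -3

Step 1: pivot at (0,0) is -3.
  row1 ← row1 − (2)·row0  ⇒  L[1][0]=2, U row1=(0, -3, 1)
  row2 ← row2 − (-3)·row0  ⇒  L[2][0]=-3, U row2=(0, -6, -2)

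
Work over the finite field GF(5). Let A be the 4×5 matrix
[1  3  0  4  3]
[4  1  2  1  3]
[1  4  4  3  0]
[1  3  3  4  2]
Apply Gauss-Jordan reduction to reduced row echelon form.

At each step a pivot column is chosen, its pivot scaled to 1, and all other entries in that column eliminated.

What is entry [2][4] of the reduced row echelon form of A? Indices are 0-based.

step 1: normalize row 0 (÷1) = (1, 3, 0, 4, 3)
  row 1: subtract 4×row0 = (0, 4, 2, 0, 1)
  row 2: subtract 1×row0 = (0, 1, 4, 4, 2)
  row 3: subtract 1×row0 = (0, 0, 3, 0, 4)
step 2: normalize row 1 (÷4) = (0, 1, 3, 0, 4)
  row 0: subtract 3×row1 = (1, 0, 1, 4, 1)
  row 2: subtract 1×row1 = (0, 0, 1, 4, 3)
step 3: normalize row 2 (÷1) = (0, 0, 1, 4, 3)
  row 0: subtract 1×row2 = (1, 0, 0, 0, 3)
  row 1: subtract 3×row2 = (0, 1, 0, 3, 0)
  row 3: subtract 3×row2 = (0, 0, 0, 3, 0)
step 4: normalize row 3 (÷3) = (0, 0, 0, 1, 0)
  row 1: subtract 3×row3 = (0, 1, 0, 0, 0)
  row 2: subtract 4×row3 = (0, 0, 1, 0, 3)

M[2][4] = 3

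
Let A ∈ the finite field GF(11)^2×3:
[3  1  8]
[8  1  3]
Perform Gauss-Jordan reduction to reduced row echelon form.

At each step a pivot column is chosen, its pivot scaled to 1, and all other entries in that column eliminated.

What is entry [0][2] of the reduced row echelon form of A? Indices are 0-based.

M[0][2] = 10

pivot(0,0)=3: scale R0 → (1, 4, 10)
  clear (1,0): R1 −= (8)R0 → (0, 2, 0)
pivot(1,1)=2: scale R1 → (0, 1, 0)
  clear (0,1): R0 −= (4)R1 → (1, 0, 10)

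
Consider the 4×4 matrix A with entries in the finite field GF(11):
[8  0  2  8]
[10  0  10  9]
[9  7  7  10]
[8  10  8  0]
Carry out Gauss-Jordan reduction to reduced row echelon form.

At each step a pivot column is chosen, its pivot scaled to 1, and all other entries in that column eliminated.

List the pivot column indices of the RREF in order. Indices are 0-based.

pivot(0,0)=8: scale R0 → (1, 0, 3, 1)
  clear (1,0): R1 −= (10)R0 → (0, 0, 2, 10)
  clear (2,0): R2 −= (9)R0 → (0, 7, 2, 1)
  clear (3,0): R3 −= (8)R0 → (0, 10, 6, 3)
pivot(1,1): swap R1↔R2
pivot(1,1)=7: scale R1 → (0, 1, 5, 8)
  clear (3,1): R3 −= (10)R1 → (0, 0, 0, 0)
pivot(2,2)=2: scale R2 → (0, 0, 1, 5)
  clear (0,2): R0 −= (3)R2 → (1, 0, 0, 8)
  clear (1,2): R1 −= (5)R2 → (0, 1, 0, 5)
col 3: no nonzero at/below row 3; advance.

pivot columns: 0, 1, 2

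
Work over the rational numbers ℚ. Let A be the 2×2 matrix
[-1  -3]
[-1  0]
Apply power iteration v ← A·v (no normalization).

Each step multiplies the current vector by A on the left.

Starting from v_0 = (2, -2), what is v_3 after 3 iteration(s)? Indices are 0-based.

v_0 = (2, -2).
v_1 = A·v_0 = (4, -2).
v_2 = A·v_1 = (2, -4).
v_3 = A·v_2 = (10, -2).

v_3 = (10, -2)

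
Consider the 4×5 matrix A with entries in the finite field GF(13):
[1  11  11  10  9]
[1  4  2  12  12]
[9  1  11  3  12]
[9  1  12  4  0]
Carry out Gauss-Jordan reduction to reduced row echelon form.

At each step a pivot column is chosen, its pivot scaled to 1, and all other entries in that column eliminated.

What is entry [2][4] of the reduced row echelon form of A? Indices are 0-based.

M[2][4] = 3

pivot(0,0)=1: scale R0 → (1, 11, 11, 10, 9)
  clear (1,0): R1 −= (1)R0 → (0, 6, 4, 2, 3)
  clear (2,0): R2 −= (9)R0 → (0, 6, 3, 4, 9)
  clear (3,0): R3 −= (9)R0 → (0, 6, 4, 5, 10)
pivot(1,1)=6: scale R1 → (0, 1, 5, 9, 7)
  clear (0,1): R0 −= (11)R1 → (1, 0, 8, 2, 10)
  clear (2,1): R2 −= (6)R1 → (0, 0, 12, 2, 6)
  clear (3,1): R3 −= (6)R1 → (0, 0, 0, 3, 7)
pivot(2,2)=12: scale R2 → (0, 0, 1, 11, 7)
  clear (0,2): R0 −= (8)R2 → (1, 0, 0, 5, 6)
  clear (1,2): R1 −= (5)R2 → (0, 1, 0, 6, 11)
pivot(3,3)=3: scale R3 → (0, 0, 0, 1, 11)
  clear (0,3): R0 −= (5)R3 → (1, 0, 0, 0, 3)
  clear (1,3): R1 −= (6)R3 → (0, 1, 0, 0, 10)
  clear (2,3): R2 −= (11)R3 → (0, 0, 1, 0, 3)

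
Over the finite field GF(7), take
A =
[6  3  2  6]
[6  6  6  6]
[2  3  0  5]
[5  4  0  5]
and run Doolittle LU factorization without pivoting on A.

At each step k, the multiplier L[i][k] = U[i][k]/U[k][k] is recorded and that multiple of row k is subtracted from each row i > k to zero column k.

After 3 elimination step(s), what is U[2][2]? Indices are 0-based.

U[2][2] = 6

k=0: U[0][0]=6
  eliminate (1,0): mult=1, new row 1: (0, 3, 4, 0); set L[1][0]=1
  eliminate (2,0): mult=5, new row 2: (0, 2, 4, 3); set L[2][0]=5
  eliminate (3,0): mult=2, new row 3: (0, 5, 3, 0); set L[3][0]=2
k=1: U[1][1]=3
  eliminate (2,1): mult=3, new row 2: (0, 0, 6, 3); set L[2][1]=3
  eliminate (3,1): mult=4, new row 3: (0, 0, 1, 0); set L[3][1]=4
k=2: U[2][2]=6
  eliminate (3,2): mult=6, new row 3: (0, 0, 0, 3); set L[3][2]=6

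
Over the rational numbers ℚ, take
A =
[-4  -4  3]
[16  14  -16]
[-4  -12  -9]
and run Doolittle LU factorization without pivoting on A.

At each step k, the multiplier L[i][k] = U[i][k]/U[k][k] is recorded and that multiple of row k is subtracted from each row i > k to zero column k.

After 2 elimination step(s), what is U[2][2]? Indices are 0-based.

Step 1: pivot at (0,0) is -4.
  row1 ← row1 − (-4)·row0  ⇒  L[1][0]=-4, U row1=(0, -2, -4)
  row2 ← row2 − (1)·row0  ⇒  L[2][0]=1, U row2=(0, -8, -12)
Step 2: pivot at (1,1) is -2.
  row2 ← row2 − (4)·row1  ⇒  L[2][1]=4, U row2=(0, 0, 4)

U[2][2] = 4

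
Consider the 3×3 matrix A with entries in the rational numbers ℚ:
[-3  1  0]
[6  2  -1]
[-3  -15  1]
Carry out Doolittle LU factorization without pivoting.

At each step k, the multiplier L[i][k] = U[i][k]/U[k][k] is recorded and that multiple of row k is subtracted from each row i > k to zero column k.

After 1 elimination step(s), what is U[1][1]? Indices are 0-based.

Step 1: pivot at (0,0) is -3.
  row1 ← row1 − (-2)·row0  ⇒  L[1][0]=-2, U row1=(0, 4, -1)
  row2 ← row2 − (1)·row0  ⇒  L[2][0]=1, U row2=(0, -16, 1)

U[1][1] = 4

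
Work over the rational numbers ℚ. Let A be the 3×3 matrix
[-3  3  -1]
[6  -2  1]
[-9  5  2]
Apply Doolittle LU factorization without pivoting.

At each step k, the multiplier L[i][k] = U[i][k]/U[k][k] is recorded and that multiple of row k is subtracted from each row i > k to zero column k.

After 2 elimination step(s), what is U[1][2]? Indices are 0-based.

[col 0] pivot -3
  R1 -= -2*R0 → (0, 4, -1)  (L[1][0] := -2)
  R2 -= 3*R0 → (0, -4, 5)  (L[2][0] := 3)
[col 1] pivot 4
  R2 -= -1*R1 → (0, 0, 4)  (L[2][1] := -1)

U[1][2] = -1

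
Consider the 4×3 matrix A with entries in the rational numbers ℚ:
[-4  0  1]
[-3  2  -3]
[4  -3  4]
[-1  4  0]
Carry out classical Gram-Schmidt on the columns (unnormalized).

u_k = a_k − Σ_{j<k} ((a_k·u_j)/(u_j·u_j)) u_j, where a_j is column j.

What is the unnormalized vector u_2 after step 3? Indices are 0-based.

u_2 = (793/367, -975/734, 601/367, 1389/734)

Step 1: u_0 = a_0 = (-4, -3, 4, -1).
Step 2: u_1 = a_1 − (-11/21)·u_0 = (-44/21, 3/7, -19/21, 73/21).
Step 3: u_2 = a_2 − (1/2)·u_0 − (-147/367)·u_1 = (793/367, -975/734, 601/367, 1389/734).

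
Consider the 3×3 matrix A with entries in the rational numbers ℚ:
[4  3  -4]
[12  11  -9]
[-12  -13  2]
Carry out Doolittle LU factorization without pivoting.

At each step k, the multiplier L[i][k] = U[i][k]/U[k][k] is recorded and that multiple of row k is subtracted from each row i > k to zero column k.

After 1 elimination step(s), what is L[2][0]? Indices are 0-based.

L[2][0] = -3

[col 0] pivot 4
  R1 -= 3*R0 → (0, 2, 3)  (L[1][0] := 3)
  R2 -= -3*R0 → (0, -4, -10)  (L[2][0] := -3)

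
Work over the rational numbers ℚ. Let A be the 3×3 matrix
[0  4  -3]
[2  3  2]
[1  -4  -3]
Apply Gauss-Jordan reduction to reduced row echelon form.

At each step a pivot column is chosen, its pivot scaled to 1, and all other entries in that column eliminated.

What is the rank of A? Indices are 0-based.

step 1: exchange rows 0,1
step 1: normalize row 0 (÷2) = (1, 3/2, 1)
  row 2: subtract 1×row0 = (0, -11/2, -4)
step 2: normalize row 1 (÷4) = (0, 1, -3/4)
  row 0: subtract 3/2×row1 = (1, 0, 17/8)
  row 2: subtract -11/2×row1 = (0, 0, -65/8)
step 3: normalize row 2 (÷-65/8) = (0, 0, 1)
  row 0: subtract 17/8×row2 = (1, 0, 0)
  row 1: subtract -3/4×row2 = (0, 1, 0)

rank = 3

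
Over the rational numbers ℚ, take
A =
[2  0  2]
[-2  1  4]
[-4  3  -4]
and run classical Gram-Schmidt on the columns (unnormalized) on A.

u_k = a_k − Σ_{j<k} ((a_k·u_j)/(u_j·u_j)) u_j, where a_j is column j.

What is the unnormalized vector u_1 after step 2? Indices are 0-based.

u_1 = (7/6, -1/6, 2/3)

Step 1: u_0 = a_0 = (2, -2, -4).
Step 2: u_1 = a_1 − (-7/12)·u_0 = (7/6, -1/6, 2/3).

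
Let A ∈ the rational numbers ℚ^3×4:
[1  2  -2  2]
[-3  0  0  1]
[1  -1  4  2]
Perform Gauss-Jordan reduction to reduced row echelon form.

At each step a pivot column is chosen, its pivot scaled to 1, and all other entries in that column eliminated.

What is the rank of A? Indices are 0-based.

step 1: normalize row 0 (÷1) = (1, 2, -2, 2)
  row 1: subtract -3×row0 = (0, 6, -6, 7)
  row 2: subtract 1×row0 = (0, -3, 6, 0)
step 2: normalize row 1 (÷6) = (0, 1, -1, 7/6)
  row 0: subtract 2×row1 = (1, 0, 0, -1/3)
  row 2: subtract -3×row1 = (0, 0, 3, 7/2)
step 3: normalize row 2 (÷3) = (0, 0, 1, 7/6)
  row 1: subtract -1×row2 = (0, 1, 0, 7/3)

rank = 3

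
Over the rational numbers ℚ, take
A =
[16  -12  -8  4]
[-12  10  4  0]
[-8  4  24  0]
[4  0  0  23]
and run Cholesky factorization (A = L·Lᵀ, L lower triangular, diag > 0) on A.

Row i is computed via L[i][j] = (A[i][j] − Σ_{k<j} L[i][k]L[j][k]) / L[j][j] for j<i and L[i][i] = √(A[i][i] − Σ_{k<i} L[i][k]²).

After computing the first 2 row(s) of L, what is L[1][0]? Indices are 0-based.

L[1][0] = -3

Step 1: L[0][0] = √(16) = 4.
  L[1][0] = (-12) / L[0][0] = -3.
Step 2: L[1][1] = √(1) = 1.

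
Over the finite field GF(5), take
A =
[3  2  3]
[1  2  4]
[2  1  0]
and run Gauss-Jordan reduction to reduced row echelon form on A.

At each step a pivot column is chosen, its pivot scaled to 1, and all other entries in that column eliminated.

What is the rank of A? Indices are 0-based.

rank = 2

step 1: normalize row 0 (÷3) = (1, 4, 1)
  row 1: subtract 1×row0 = (0, 3, 3)
  row 2: subtract 2×row0 = (0, 3, 3)
step 2: normalize row 1 (÷3) = (0, 1, 1)
  row 0: subtract 4×row1 = (1, 0, 2)
  row 2: subtract 3×row1 = (0, 0, 0)
skip col 2 (zero from row 2)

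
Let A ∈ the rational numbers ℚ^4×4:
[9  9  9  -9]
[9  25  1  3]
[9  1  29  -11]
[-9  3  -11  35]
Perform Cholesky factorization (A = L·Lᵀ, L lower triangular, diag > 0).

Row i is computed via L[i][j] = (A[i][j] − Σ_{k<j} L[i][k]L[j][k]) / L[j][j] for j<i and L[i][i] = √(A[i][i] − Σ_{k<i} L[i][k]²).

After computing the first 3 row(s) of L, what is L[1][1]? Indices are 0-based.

Step 1: L[0][0] = √(9) = 3.
  L[1][0] = (9) / L[0][0] = 3.
Step 2: L[1][1] = √(16) = 4.
  L[2][0] = (9) / L[0][0] = 3.
  L[2][1] = (-8) / L[1][1] = -2.
Step 3: L[2][2] = √(16) = 4.

L[1][1] = 4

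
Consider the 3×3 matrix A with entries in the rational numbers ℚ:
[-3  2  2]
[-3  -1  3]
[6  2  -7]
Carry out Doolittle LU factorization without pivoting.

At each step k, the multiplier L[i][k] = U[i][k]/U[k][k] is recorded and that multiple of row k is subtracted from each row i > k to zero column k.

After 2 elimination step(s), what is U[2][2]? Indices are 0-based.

Step 1: pivot at (0,0) is -3.
  row1 ← row1 − (1)·row0  ⇒  L[1][0]=1, U row1=(0, -3, 1)
  row2 ← row2 − (-2)·row0  ⇒  L[2][0]=-2, U row2=(0, 6, -3)
Step 2: pivot at (1,1) is -3.
  row2 ← row2 − (-2)·row1  ⇒  L[2][1]=-2, U row2=(0, 0, -1)

U[2][2] = -1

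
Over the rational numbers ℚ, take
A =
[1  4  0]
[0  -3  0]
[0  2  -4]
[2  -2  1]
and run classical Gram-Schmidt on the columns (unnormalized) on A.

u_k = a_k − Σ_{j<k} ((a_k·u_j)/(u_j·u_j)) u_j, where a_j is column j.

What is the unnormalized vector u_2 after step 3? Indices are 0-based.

u_2 = (134/165, -10/11, -112/33, -67/165)

Step 1: u_0 = a_0 = (1, 0, 0, 2).
Step 2: u_1 = a_1 − (0)·u_0 = (4, -3, 2, -2).
Step 3: u_2 = a_2 − (2/5)·u_0 − (-10/33)·u_1 = (134/165, -10/11, -112/33, -67/165).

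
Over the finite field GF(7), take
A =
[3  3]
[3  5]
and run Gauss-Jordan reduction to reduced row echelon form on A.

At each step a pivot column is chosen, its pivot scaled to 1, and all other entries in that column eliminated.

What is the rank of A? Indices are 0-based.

pivot(0,0)=3: scale R0 → (1, 1)
  clear (1,0): R1 −= (3)R0 → (0, 2)
pivot(1,1)=2: scale R1 → (0, 1)
  clear (0,1): R0 −= (1)R1 → (1, 0)

rank = 2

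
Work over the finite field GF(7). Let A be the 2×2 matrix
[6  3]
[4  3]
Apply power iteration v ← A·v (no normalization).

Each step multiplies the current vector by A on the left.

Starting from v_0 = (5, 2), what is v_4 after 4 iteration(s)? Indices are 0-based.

v_0 = (5, 2).
v_1 = A·v_0 = (1, 5).
v_2 = A·v_1 = (0, 5).
v_3 = A·v_2 = (1, 1).
v_4 = A·v_3 = (2, 0).

v_4 = (2, 0)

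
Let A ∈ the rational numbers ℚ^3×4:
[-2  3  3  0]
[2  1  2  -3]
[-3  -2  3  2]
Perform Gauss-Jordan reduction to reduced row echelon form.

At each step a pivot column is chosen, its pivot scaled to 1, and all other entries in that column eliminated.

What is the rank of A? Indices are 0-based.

[1] R0 /= -2  ⇒  (1, -3/2, -3/2, 0)
     R1 -= 2·R0  ⇒  (0, 4, 5, -3)
     R2 -= -3·R0  ⇒  (0, -13/2, -3/2, 2)
[2] R1 /= 4  ⇒  (0, 1, 5/4, -3/4)
     R0 -= -3/2·R1  ⇒  (1, 0, 3/8, -9/8)
     R2 -= -13/2·R1  ⇒  (0, 0, 53/8, -23/8)
[3] R2 /= 53/8  ⇒  (0, 0, 1, -23/53)
     R0 -= 3/8·R2  ⇒  (1, 0, 0, -51/53)
     R1 -= 5/4·R2  ⇒  (0, 1, 0, -11/53)

rank = 3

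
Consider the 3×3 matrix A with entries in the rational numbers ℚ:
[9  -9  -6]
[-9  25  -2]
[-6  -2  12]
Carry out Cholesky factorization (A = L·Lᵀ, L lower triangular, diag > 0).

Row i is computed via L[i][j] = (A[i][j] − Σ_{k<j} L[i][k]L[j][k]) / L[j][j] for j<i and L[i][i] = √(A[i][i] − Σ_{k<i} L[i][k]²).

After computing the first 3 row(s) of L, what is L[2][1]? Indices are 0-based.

L[2][1] = -2

Step 1: L[0][0] = √(9) = 3.
  L[1][0] = (-9) / L[0][0] = -3.
Step 2: L[1][1] = √(16) = 4.
  L[2][0] = (-6) / L[0][0] = -2.
  L[2][1] = (-8) / L[1][1] = -2.
Step 3: L[2][2] = √(4) = 2.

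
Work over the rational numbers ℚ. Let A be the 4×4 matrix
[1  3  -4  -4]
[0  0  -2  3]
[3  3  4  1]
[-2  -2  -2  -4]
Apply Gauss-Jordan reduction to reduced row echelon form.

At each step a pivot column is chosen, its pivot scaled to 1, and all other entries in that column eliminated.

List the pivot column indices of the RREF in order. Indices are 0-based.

pivot(0,0)=1: scale R0 → (1, 3, -4, -4)
  clear (2,0): R2 −= (3)R0 → (0, -6, 16, 13)
  clear (3,0): R3 −= (-2)R0 → (0, 4, -10, -12)
pivot(1,1): swap R1↔R2
pivot(1,1)=-6: scale R1 → (0, 1, -8/3, -13/6)
  clear (0,1): R0 −= (3)R1 → (1, 0, 4, 5/2)
  clear (3,1): R3 −= (4)R1 → (0, 0, 2/3, -10/3)
pivot(2,2)=-2: scale R2 → (0, 0, 1, -3/2)
  clear (0,2): R0 −= (4)R2 → (1, 0, 0, 17/2)
  clear (1,2): R1 −= (-8/3)R2 → (0, 1, 0, -37/6)
  clear (3,2): R3 −= (2/3)R2 → (0, 0, 0, -7/3)
pivot(3,3)=-7/3: scale R3 → (0, 0, 0, 1)
  clear (0,3): R0 −= (17/2)R3 → (1, 0, 0, 0)
  clear (1,3): R1 −= (-37/6)R3 → (0, 1, 0, 0)
  clear (2,3): R2 −= (-3/2)R3 → (0, 0, 1, 0)

pivot columns: 0, 1, 2, 3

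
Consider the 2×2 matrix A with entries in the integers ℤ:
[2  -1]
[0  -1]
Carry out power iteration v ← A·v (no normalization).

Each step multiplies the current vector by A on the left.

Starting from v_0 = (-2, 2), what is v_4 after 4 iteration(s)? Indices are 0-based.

v_4 = (-42, 2)

v_0 = (-2, 2).
v_1 = A·v_0 = (-6, -2).
v_2 = A·v_1 = (-10, 2).
v_3 = A·v_2 = (-22, -2).
v_4 = A·v_3 = (-42, 2).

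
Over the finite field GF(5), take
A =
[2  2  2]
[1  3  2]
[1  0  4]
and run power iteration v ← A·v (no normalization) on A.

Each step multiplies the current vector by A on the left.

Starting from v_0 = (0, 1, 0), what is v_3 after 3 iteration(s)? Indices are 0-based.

v_0 = (0, 1, 0).
v_1 = A·v_0 = (2, 3, 0).
v_2 = A·v_1 = (0, 1, 2).
v_3 = A·v_2 = (1, 2, 3).

v_3 = (1, 2, 3)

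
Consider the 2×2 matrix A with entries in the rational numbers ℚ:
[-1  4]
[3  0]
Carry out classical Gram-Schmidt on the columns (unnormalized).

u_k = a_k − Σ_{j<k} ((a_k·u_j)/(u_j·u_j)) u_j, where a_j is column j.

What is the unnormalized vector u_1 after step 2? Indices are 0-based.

Step 1: u_0 = a_0 = (-1, 3).
Step 2: u_1 = a_1 − (-2/5)·u_0 = (18/5, 6/5).

u_1 = (18/5, 6/5)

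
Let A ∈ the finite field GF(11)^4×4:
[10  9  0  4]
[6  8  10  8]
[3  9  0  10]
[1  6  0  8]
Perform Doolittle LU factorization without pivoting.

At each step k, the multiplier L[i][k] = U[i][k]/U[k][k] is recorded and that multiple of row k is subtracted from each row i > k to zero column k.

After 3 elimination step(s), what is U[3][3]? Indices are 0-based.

U[3][3] = 1

Step 1: pivot at (0,0) is 10.
  row1 ← row1 − (5)·row0  ⇒  L[1][0]=5, U row1=(0, 7, 10, 10)
  row2 ← row2 − (8)·row0  ⇒  L[2][0]=8, U row2=(0, 3, 0, 0)
  row3 ← row3 − (10)·row0  ⇒  L[3][0]=10, U row3=(0, 4, 0, 1)
Step 2: pivot at (1,1) is 7.
  row2 ← row2 − (2)·row1  ⇒  L[2][1]=2, U row2=(0, 0, 2, 2)
  row3 ← row3 − (10)·row1  ⇒  L[3][1]=10, U row3=(0, 0, 10, 0)
Step 3: pivot at (2,2) is 2.
  row3 ← row3 − (5)·row2  ⇒  L[3][2]=5, U row3=(0, 0, 0, 1)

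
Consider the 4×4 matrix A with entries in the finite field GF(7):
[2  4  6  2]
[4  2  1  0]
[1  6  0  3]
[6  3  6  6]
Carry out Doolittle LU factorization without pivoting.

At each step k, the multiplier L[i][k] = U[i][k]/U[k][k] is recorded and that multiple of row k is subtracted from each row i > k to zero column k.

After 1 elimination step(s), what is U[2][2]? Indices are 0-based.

U[2][2] = 4

k=0: U[0][0]=2
  eliminate (1,0): mult=2, new row 1: (0, 1, 3, 3); set L[1][0]=2
  eliminate (2,0): mult=4, new row 2: (0, 4, 4, 2); set L[2][0]=4
  eliminate (3,0): mult=3, new row 3: (0, 5, 2, 0); set L[3][0]=3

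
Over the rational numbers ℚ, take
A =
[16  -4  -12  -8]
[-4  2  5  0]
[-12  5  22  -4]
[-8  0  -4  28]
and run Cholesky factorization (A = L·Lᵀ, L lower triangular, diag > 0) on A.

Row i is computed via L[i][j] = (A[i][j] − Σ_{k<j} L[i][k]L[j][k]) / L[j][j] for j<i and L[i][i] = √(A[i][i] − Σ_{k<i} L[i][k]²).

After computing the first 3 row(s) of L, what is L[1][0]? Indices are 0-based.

L[1][0] = -1

Step 1: L[0][0] = √(16) = 4.
  L[1][0] = (-4) / L[0][0] = -1.
Step 2: L[1][1] = √(1) = 1.
  L[2][0] = (-12) / L[0][0] = -3.
  L[2][1] = (2) / L[1][1] = 2.
Step 3: L[2][2] = √(9) = 3.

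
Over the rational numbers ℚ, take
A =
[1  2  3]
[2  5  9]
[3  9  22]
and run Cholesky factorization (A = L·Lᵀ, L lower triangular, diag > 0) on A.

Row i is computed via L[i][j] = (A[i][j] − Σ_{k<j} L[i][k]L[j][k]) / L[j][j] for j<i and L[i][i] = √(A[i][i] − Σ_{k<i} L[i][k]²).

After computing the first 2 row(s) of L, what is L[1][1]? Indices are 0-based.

L[1][1] = 1

Step 1: L[0][0] = √(1) = 1.
  L[1][0] = (2) / L[0][0] = 2.
Step 2: L[1][1] = √(1) = 1.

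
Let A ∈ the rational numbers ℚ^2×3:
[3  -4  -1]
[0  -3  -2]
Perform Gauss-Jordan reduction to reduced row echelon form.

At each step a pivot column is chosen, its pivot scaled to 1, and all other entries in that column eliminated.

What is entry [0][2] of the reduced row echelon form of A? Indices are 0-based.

M[0][2] = 5/9

[1] R0 /= 3  ⇒  (1, -4/3, -1/3)
[2] R1 /= -3  ⇒  (0, 1, 2/3)
     R0 -= -4/3·R1  ⇒  (1, 0, 5/9)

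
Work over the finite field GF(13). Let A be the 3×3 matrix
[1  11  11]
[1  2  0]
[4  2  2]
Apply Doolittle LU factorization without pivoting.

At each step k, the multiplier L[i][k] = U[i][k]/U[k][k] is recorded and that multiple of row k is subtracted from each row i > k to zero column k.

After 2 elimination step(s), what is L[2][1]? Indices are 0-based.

L[2][1] = 9

Step 1: pivot at (0,0) is 1.
  row1 ← row1 − (1)·row0  ⇒  L[1][0]=1, U row1=(0, 4, 2)
  row2 ← row2 − (4)·row0  ⇒  L[2][0]=4, U row2=(0, 10, 10)
Step 2: pivot at (1,1) is 4.
  row2 ← row2 − (9)·row1  ⇒  L[2][1]=9, U row2=(0, 0, 5)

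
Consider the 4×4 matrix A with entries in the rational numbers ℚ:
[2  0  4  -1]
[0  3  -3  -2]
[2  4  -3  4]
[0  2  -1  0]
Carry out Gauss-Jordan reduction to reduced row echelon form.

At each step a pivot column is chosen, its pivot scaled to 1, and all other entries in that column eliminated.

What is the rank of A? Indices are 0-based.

rank = 4

[1] R0 /= 2  ⇒  (1, 0, 2, -1/2)
     R2 -= 2·R0  ⇒  (0, 4, -7, 5)
[2] R1 /= 3  ⇒  (0, 1, -1, -2/3)
     R2 -= 4·R1  ⇒  (0, 0, -3, 23/3)
     R3 -= 2·R1  ⇒  (0, 0, 1, 4/3)
[3] R2 /= -3  ⇒  (0, 0, 1, -23/9)
     R0 -= 2·R2  ⇒  (1, 0, 0, 83/18)
     R1 -= -1·R2  ⇒  (0, 1, 0, -29/9)
     R3 -= 1·R2  ⇒  (0, 0, 0, 35/9)
[4] R3 /= 35/9  ⇒  (0, 0, 0, 1)
     R0 -= 83/18·R3  ⇒  (1, 0, 0, 0)
     R1 -= -29/9·R3  ⇒  (0, 1, 0, 0)
     R2 -= -23/9·R3  ⇒  (0, 0, 1, 0)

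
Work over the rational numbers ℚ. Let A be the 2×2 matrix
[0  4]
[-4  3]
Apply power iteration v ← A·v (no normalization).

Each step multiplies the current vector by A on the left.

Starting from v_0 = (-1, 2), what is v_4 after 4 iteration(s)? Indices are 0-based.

v_0 = (-1, 2).
v_1 = A·v_0 = (8, 10).
v_2 = A·v_1 = (40, -2).
v_3 = A·v_2 = (-8, -166).
v_4 = A·v_3 = (-664, -466).

v_4 = (-664, -466)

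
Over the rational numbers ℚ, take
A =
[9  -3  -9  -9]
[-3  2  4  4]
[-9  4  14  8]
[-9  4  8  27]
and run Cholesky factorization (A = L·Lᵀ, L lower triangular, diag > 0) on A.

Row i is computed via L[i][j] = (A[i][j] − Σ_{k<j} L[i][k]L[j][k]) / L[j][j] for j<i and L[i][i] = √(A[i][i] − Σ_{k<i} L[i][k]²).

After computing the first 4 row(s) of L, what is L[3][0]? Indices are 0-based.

L[3][0] = -3

Step 1: L[0][0] = √(9) = 3.
  L[1][0] = (-3) / L[0][0] = -1.
Step 2: L[1][1] = √(1) = 1.
  L[2][0] = (-9) / L[0][0] = -3.
  L[2][1] = (1) / L[1][1] = 1.
Step 3: L[2][2] = √(4) = 2.
  L[3][0] = (-9) / L[0][0] = -3.
  L[3][1] = (1) / L[1][1] = 1.
  L[3][2] = (-2) / L[2][2] = -1.
Step 4: L[3][3] = √(16) = 4.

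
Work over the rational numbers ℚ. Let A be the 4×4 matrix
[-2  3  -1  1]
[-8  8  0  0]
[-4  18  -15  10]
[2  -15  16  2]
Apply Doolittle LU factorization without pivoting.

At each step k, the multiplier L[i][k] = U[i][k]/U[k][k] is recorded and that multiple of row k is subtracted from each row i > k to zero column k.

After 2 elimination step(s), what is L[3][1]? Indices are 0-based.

L[3][1] = 3

Step 1: pivot at (0,0) is -2.
  row1 ← row1 − (4)·row0  ⇒  L[1][0]=4, U row1=(0, -4, 4, -4)
  row2 ← row2 − (2)·row0  ⇒  L[2][0]=2, U row2=(0, 12, -13, 8)
  row3 ← row3 − (-1)·row0  ⇒  L[3][0]=-1, U row3=(0, -12, 15, 3)
Step 2: pivot at (1,1) is -4.
  row2 ← row2 − (-3)·row1  ⇒  L[2][1]=-3, U row2=(0, 0, -1, -4)
  row3 ← row3 − (3)·row1  ⇒  L[3][1]=3, U row3=(0, 0, 3, 15)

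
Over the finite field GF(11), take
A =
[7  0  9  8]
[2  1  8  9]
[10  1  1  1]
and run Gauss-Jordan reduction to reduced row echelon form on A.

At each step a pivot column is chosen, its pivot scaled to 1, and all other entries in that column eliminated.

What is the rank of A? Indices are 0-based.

pivot(0,0)=7: scale R0 → (1, 0, 6, 9)
  clear (1,0): R1 −= (2)R0 → (0, 1, 7, 2)
  clear (2,0): R2 −= (10)R0 → (0, 1, 7, 10)
pivot(1,1)=1: scale R1 → (0, 1, 7, 2)
  clear (2,1): R2 −= (1)R1 → (0, 0, 0, 8)
col 2: no nonzero at/below row 2; advance.
pivot(2,3)=8: scale R2 → (0, 0, 0, 1)
  clear (0,3): R0 −= (9)R2 → (1, 0, 6, 0)
  clear (1,3): R1 −= (2)R2 → (0, 1, 7, 0)

rank = 3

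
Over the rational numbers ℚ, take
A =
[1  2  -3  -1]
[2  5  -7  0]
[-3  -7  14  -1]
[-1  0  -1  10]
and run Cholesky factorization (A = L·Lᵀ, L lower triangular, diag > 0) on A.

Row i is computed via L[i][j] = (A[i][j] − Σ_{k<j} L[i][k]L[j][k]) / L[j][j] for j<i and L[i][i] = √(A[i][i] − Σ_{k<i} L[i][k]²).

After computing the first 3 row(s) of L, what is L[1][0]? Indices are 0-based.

L[1][0] = 2

Step 1: L[0][0] = √(1) = 1.
  L[1][0] = (2) / L[0][0] = 2.
Step 2: L[1][1] = √(1) = 1.
  L[2][0] = (-3) / L[0][0] = -3.
  L[2][1] = (-1) / L[1][1] = -1.
Step 3: L[2][2] = √(4) = 2.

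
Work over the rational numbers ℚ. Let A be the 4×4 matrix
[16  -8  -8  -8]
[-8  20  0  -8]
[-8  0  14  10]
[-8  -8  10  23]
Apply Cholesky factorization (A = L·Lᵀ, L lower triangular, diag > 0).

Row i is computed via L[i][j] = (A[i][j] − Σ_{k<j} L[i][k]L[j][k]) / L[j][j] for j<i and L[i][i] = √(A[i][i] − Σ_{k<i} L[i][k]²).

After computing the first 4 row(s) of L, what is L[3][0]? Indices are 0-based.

L[3][0] = -2

Step 1: L[0][0] = √(16) = 4.
  L[1][0] = (-8) / L[0][0] = -2.
Step 2: L[1][1] = √(16) = 4.
  L[2][0] = (-8) / L[0][0] = -2.
  L[2][1] = (-4) / L[1][1] = -1.
Step 3: L[2][2] = √(9) = 3.
  L[3][0] = (-8) / L[0][0] = -2.
  L[3][1] = (-12) / L[1][1] = -3.
  L[3][2] = (3) / L[2][2] = 1.
Step 4: L[3][3] = √(9) = 3.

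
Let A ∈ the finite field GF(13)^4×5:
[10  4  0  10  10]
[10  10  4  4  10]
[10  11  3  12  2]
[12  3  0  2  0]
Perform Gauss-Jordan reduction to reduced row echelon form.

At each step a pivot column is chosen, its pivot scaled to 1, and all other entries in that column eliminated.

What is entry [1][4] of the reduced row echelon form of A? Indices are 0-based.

M[1][4] = 2

pivot(0,0)=10: scale R0 → (1, 3, 0, 1, 1)
  clear (1,0): R1 −= (10)R0 → (0, 6, 4, 7, 0)
  clear (2,0): R2 −= (10)R0 → (0, 7, 3, 2, 5)
  clear (3,0): R3 −= (12)R0 → (0, 6, 0, 3, 1)
pivot(1,1)=6: scale R1 → (0, 1, 5, 12, 0)
  clear (0,1): R0 −= (3)R1 → (1, 0, 11, 4, 1)
  clear (2,1): R2 −= (7)R1 → (0, 0, 7, 9, 5)
  clear (3,1): R3 −= (6)R1 → (0, 0, 9, 9, 1)
pivot(2,2)=7: scale R2 → (0, 0, 1, 5, 10)
  clear (0,2): R0 −= (11)R2 → (1, 0, 0, 1, 8)
  clear (1,2): R1 −= (5)R2 → (0, 1, 0, 0, 2)
  clear (3,2): R3 −= (9)R2 → (0, 0, 0, 3, 2)
pivot(3,3)=3: scale R3 → (0, 0, 0, 1, 5)
  clear (0,3): R0 −= (1)R3 → (1, 0, 0, 0, 3)
  clear (2,3): R2 −= (5)R3 → (0, 0, 1, 0, 11)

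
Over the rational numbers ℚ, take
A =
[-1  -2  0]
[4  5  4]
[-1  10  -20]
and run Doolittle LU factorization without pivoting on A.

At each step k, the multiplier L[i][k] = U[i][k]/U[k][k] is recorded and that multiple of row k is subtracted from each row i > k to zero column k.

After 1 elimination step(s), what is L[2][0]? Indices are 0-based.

[col 0] pivot -1
  R1 -= -4*R0 → (0, -3, 4)  (L[1][0] := -4)
  R2 -= 1*R0 → (0, 12, -20)  (L[2][0] := 1)

L[2][0] = 1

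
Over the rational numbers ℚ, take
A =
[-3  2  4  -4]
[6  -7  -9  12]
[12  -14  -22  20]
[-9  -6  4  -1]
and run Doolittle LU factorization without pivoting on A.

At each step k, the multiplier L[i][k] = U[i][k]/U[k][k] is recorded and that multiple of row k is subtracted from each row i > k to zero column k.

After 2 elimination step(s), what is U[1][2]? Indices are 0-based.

U[1][2] = -1

Step 1: pivot at (0,0) is -3.
  row1 ← row1 − (-2)·row0  ⇒  L[1][0]=-2, U row1=(0, -3, -1, 4)
  row2 ← row2 − (-4)·row0  ⇒  L[2][0]=-4, U row2=(0, -6, -6, 4)
  row3 ← row3 − (3)·row0  ⇒  L[3][0]=3, U row3=(0, -12, -8, 11)
Step 2: pivot at (1,1) is -3.
  row2 ← row2 − (2)·row1  ⇒  L[2][1]=2, U row2=(0, 0, -4, -4)
  row3 ← row3 − (4)·row1  ⇒  L[3][1]=4, U row3=(0, 0, -4, -5)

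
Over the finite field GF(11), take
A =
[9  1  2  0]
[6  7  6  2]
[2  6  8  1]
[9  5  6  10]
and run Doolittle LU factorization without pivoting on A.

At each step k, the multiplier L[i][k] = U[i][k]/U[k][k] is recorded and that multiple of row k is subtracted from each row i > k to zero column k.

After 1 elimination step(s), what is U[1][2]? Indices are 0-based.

U[1][2] = 1

[col 0] pivot 9
  R1 -= 8*R0 → (0, 10, 1, 2)  (L[1][0] := 8)
  R2 -= 10*R0 → (0, 7, 10, 1)  (L[2][0] := 10)
  R3 -= 1*R0 → (0, 4, 4, 10)  (L[3][0] := 1)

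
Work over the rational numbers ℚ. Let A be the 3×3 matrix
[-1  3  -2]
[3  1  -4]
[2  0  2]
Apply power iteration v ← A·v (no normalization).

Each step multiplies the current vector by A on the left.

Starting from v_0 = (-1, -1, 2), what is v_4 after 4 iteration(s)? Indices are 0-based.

v_0 = (-1, -1, 2).
v_1 = A·v_0 = (-6, -12, 2).
v_2 = A·v_1 = (-34, -38, -8).
v_3 = A·v_2 = (-64, -108, -84).
v_4 = A·v_3 = (-92, 36, -296).

v_4 = (-92, 36, -296)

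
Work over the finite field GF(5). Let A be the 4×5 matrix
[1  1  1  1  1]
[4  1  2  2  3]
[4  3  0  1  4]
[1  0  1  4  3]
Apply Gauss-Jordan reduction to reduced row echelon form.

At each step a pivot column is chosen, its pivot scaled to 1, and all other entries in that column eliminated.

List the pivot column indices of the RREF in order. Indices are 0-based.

pivot columns: 0, 1, 2, 3

[1] R0 /= 1  ⇒  (1, 1, 1, 1, 1)
     R1 -= 4·R0  ⇒  (0, 2, 3, 3, 4)
     R2 -= 4·R0  ⇒  (0, 4, 1, 2, 0)
     R3 -= 1·R0  ⇒  (0, 4, 0, 3, 2)
[2] R1 /= 2  ⇒  (0, 1, 4, 4, 2)
     R0 -= 1·R1  ⇒  (1, 0, 2, 2, 4)
     R2 -= 4·R1  ⇒  (0, 0, 0, 1, 2)
     R3 -= 4·R1  ⇒  (0, 0, 4, 2, 4)
[3] R2 <-> R3
[3] R2 /= 4  ⇒  (0, 0, 1, 3, 1)
     R0 -= 2·R2  ⇒  (1, 0, 0, 1, 2)
     R1 -= 4·R2  ⇒  (0, 1, 0, 2, 3)
[4] R3 /= 1  ⇒  (0, 0, 0, 1, 2)
     R0 -= 1·R3  ⇒  (1, 0, 0, 0, 0)
     R1 -= 2·R3  ⇒  (0, 1, 0, 0, 4)
     R2 -= 3·R3  ⇒  (0, 0, 1, 0, 0)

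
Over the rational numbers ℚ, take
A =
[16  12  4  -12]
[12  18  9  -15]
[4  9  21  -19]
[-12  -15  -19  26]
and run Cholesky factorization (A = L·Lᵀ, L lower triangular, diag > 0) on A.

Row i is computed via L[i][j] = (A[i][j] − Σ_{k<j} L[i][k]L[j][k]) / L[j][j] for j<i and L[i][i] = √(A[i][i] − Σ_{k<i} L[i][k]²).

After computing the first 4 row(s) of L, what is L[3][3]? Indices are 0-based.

L[3][3] = 2

Step 1: L[0][0] = √(16) = 4.
  L[1][0] = (12) / L[0][0] = 3.
Step 2: L[1][1] = √(9) = 3.
  L[2][0] = (4) / L[0][0] = 1.
  L[2][1] = (6) / L[1][1] = 2.
Step 3: L[2][2] = √(16) = 4.
  L[3][0] = (-12) / L[0][0] = -3.
  L[3][1] = (-6) / L[1][1] = -2.
  L[3][2] = (-12) / L[2][2] = -3.
Step 4: L[3][3] = √(4) = 2.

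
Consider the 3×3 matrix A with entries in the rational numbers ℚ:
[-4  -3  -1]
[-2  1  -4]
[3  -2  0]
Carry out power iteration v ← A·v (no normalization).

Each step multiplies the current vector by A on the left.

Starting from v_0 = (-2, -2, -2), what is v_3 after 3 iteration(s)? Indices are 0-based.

v_3 = (382, 58, -248)

v_0 = (-2, -2, -2).
v_1 = A·v_0 = (16, 10, -2).
v_2 = A·v_1 = (-92, -14, 28).
v_3 = A·v_2 = (382, 58, -248).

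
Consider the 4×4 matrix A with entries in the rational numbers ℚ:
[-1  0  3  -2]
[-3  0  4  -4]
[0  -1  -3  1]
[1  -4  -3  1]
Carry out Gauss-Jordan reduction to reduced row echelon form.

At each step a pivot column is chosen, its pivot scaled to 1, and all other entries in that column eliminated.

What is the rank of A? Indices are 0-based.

[1] R0 /= -1  ⇒  (1, 0, -3, 2)
     R1 -= -3·R0  ⇒  (0, 0, -5, 2)
     R3 -= 1·R0  ⇒  (0, -4, 0, -1)
[2] R1 <-> R2
[2] R1 /= -1  ⇒  (0, 1, 3, -1)
     R3 -= -4·R1  ⇒  (0, 0, 12, -5)
[3] R2 /= -5  ⇒  (0, 0, 1, -2/5)
     R0 -= -3·R2  ⇒  (1, 0, 0, 4/5)
     R1 -= 3·R2  ⇒  (0, 1, 0, 1/5)
     R3 -= 12·R2  ⇒  (0, 0, 0, -1/5)
[4] R3 /= -1/5  ⇒  (0, 0, 0, 1)
     R0 -= 4/5·R3  ⇒  (1, 0, 0, 0)
     R1 -= 1/5·R3  ⇒  (0, 1, 0, 0)
     R2 -= -2/5·R3  ⇒  (0, 0, 1, 0)

rank = 4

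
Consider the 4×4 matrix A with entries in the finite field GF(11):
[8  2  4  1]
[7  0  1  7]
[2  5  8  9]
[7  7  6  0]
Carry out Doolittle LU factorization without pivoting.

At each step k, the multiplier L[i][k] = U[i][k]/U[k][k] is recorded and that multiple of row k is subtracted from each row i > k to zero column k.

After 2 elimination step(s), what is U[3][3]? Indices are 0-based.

U[3][3] = 1

Step 1: pivot at (0,0) is 8.
  row1 ← row1 − (5)·row0  ⇒  L[1][0]=5, U row1=(0, 1, 3, 2)
  row2 ← row2 − (3)·row0  ⇒  L[2][0]=3, U row2=(0, 10, 7, 6)
  row3 ← row3 − (5)·row0  ⇒  L[3][0]=5, U row3=(0, 8, 8, 6)
Step 2: pivot at (1,1) is 1.
  row2 ← row2 − (10)·row1  ⇒  L[2][1]=10, U row2=(0, 0, 10, 8)
  row3 ← row3 − (8)·row1  ⇒  L[3][1]=8, U row3=(0, 0, 6, 1)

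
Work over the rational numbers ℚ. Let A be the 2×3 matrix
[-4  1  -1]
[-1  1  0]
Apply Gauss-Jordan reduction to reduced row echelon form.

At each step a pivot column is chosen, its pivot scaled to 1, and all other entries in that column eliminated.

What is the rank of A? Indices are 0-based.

step 1: normalize row 0 (÷-4) = (1, -1/4, 1/4)
  row 1: subtract -1×row0 = (0, 3/4, 1/4)
step 2: normalize row 1 (÷3/4) = (0, 1, 1/3)
  row 0: subtract -1/4×row1 = (1, 0, 1/3)

rank = 2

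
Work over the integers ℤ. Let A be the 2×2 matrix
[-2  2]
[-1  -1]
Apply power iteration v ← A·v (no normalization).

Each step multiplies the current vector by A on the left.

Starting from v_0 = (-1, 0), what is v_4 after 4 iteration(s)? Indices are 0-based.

v_0 = (-1, 0).
v_1 = A·v_0 = (2, 1).
v_2 = A·v_1 = (-2, -3).
v_3 = A·v_2 = (-2, 5).
v_4 = A·v_3 = (14, -3).

v_4 = (14, -3)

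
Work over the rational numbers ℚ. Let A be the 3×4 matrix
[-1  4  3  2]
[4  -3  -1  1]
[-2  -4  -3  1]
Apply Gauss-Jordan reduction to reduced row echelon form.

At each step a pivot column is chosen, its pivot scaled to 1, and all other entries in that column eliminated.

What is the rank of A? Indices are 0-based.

rank = 3

[1] R0 /= -1  ⇒  (1, -4, -3, -2)
     R1 -= 4·R0  ⇒  (0, 13, 11, 9)
     R2 -= -2·R0  ⇒  (0, -12, -9, -3)
[2] R1 /= 13  ⇒  (0, 1, 11/13, 9/13)
     R0 -= -4·R1  ⇒  (1, 0, 5/13, 10/13)
     R2 -= -12·R1  ⇒  (0, 0, 15/13, 69/13)
[3] R2 /= 15/13  ⇒  (0, 0, 1, 23/5)
     R0 -= 5/13·R2  ⇒  (1, 0, 0, -1)
     R1 -= 11/13·R2  ⇒  (0, 1, 0, -16/5)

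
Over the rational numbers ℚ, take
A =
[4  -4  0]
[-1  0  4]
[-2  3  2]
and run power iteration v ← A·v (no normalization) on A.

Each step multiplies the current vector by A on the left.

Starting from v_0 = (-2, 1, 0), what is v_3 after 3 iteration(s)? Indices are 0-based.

v_0 = (-2, 1, 0).
v_1 = A·v_0 = (-12, 2, 7).
v_2 = A·v_1 = (-56, 40, 44).
v_3 = A·v_2 = (-384, 232, 320).

v_3 = (-384, 232, 320)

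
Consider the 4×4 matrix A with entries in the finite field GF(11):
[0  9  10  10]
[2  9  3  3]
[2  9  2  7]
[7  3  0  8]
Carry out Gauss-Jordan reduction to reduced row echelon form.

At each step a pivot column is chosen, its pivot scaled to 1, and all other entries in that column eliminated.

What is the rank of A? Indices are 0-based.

rank = 4

pivot(0,0): swap R0↔R1
pivot(0,0)=2: scale R0 → (1, 10, 7, 7)
  clear (2,0): R2 −= (2)R0 → (0, 0, 10, 4)
  clear (3,0): R3 −= (7)R0 → (0, 10, 6, 3)
pivot(1,1)=9: scale R1 → (0, 1, 6, 6)
  clear (0,1): R0 −= (10)R1 → (1, 0, 2, 2)
  clear (3,1): R3 −= (10)R1 → (0, 0, 1, 9)
pivot(2,2)=10: scale R2 → (0, 0, 1, 7)
  clear (0,2): R0 −= (2)R2 → (1, 0, 0, 10)
  clear (1,2): R1 −= (6)R2 → (0, 1, 0, 8)
  clear (3,2): R3 −= (1)R2 → (0, 0, 0, 2)
pivot(3,3)=2: scale R3 → (0, 0, 0, 1)
  clear (0,3): R0 −= (10)R3 → (1, 0, 0, 0)
  clear (1,3): R1 −= (8)R3 → (0, 1, 0, 0)
  clear (2,3): R2 −= (7)R3 → (0, 0, 1, 0)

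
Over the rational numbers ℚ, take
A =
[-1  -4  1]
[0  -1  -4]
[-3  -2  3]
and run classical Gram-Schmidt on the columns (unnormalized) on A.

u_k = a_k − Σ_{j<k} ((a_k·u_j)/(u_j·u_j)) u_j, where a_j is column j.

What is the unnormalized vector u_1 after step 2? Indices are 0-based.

Step 1: u_0 = a_0 = (-1, 0, -3).
Step 2: u_1 = a_1 − (1)·u_0 = (-3, -1, 1).

u_1 = (-3, -1, 1)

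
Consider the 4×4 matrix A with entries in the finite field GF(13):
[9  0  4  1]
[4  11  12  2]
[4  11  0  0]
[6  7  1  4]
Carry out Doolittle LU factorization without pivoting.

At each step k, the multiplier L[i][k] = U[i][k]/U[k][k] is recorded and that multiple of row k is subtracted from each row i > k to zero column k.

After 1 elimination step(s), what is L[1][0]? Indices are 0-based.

L[1][0] = 12

[col 0] pivot 9
  R1 -= 12*R0 → (0, 11, 3, 3)  (L[1][0] := 12)
  R2 -= 12*R0 → (0, 11, 4, 1)  (L[2][0] := 12)
  R3 -= 5*R0 → (0, 7, 7, 12)  (L[3][0] := 5)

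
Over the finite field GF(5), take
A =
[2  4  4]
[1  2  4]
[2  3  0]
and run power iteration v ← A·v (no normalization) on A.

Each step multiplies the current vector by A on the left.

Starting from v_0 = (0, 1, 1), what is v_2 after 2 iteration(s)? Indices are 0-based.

v_2 = (2, 2, 4)

v_0 = (0, 1, 1).
v_1 = A·v_0 = (3, 1, 3).
v_2 = A·v_1 = (2, 2, 4).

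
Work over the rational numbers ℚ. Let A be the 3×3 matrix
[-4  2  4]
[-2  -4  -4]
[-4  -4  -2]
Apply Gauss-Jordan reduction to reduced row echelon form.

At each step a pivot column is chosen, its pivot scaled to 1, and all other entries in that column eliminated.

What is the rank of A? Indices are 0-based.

step 1: normalize row 0 (÷-4) = (1, -1/2, -1)
  row 1: subtract -2×row0 = (0, -5, -6)
  row 2: subtract -4×row0 = (0, -6, -6)
step 2: normalize row 1 (÷-5) = (0, 1, 6/5)
  row 0: subtract -1/2×row1 = (1, 0, -2/5)
  row 2: subtract -6×row1 = (0, 0, 6/5)
step 3: normalize row 2 (÷6/5) = (0, 0, 1)
  row 0: subtract -2/5×row2 = (1, 0, 0)
  row 1: subtract 6/5×row2 = (0, 1, 0)

rank = 3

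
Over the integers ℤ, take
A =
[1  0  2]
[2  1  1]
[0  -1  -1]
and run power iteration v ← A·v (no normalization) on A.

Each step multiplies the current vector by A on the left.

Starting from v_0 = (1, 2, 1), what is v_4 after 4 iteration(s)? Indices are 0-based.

v_0 = (1, 2, 1).
v_1 = A·v_0 = (3, 5, -3).
v_2 = A·v_1 = (-3, 8, -2).
v_3 = A·v_2 = (-7, 0, -6).
v_4 = A·v_3 = (-19, -20, 6).

v_4 = (-19, -20, 6)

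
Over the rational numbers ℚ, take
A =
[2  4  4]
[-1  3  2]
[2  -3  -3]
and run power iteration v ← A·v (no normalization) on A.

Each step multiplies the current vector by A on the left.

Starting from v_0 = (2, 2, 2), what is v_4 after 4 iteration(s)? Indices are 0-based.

v_0 = (2, 2, 2).
v_1 = A·v_0 = (20, 8, -8).
v_2 = A·v_1 = (40, -12, 40).
v_3 = A·v_2 = (192, 4, -4).
v_4 = A·v_3 = (384, -188, 384).

v_4 = (384, -188, 384)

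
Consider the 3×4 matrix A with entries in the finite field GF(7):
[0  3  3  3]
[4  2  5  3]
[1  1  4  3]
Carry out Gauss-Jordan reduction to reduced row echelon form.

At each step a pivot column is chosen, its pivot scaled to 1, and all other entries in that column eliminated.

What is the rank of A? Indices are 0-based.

rank = 3

[1] R0 <-> R1
[1] R0 /= 4  ⇒  (1, 4, 3, 6)
     R2 -= 1·R0  ⇒  (0, 4, 1, 4)
[2] R1 /= 3  ⇒  (0, 1, 1, 1)
     R0 -= 4·R1  ⇒  (1, 0, 6, 2)
     R2 -= 4·R1  ⇒  (0, 0, 4, 0)
[3] R2 /= 4  ⇒  (0, 0, 1, 0)
     R0 -= 6·R2  ⇒  (1, 0, 0, 2)
     R1 -= 1·R2  ⇒  (0, 1, 0, 1)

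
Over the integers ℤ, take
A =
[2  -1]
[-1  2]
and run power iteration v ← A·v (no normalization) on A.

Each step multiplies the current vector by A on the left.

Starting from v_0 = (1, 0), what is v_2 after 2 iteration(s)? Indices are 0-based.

v_2 = (5, -4)

v_0 = (1, 0).
v_1 = A·v_0 = (2, -1).
v_2 = A·v_1 = (5, -4).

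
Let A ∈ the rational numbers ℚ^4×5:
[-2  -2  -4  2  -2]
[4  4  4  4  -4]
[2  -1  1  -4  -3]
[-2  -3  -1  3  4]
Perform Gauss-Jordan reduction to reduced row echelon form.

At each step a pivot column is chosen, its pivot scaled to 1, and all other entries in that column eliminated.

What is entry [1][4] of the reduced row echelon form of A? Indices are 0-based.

M[1][4] = -7/29

step 1: normalize row 0 (÷-2) = (1, 1, 2, -1, 1)
  row 1: subtract 4×row0 = (0, 0, -4, 8, -8)
  row 2: subtract 2×row0 = (0, -3, -3, -2, -5)
  row 3: subtract -2×row0 = (0, -1, 3, 1, 6)
step 2: exchange rows 1,2
step 2: normalize row 1 (÷-3) = (0, 1, 1, 2/3, 5/3)
  row 0: subtract 1×row1 = (1, 0, 1, -5/3, -2/3)
  row 3: subtract -1×row1 = (0, 0, 4, 5/3, 23/3)
step 3: normalize row 2 (÷-4) = (0, 0, 1, -2, 2)
  row 0: subtract 1×row2 = (1, 0, 0, 1/3, -8/3)
  row 1: subtract 1×row2 = (0, 1, 0, 8/3, -1/3)
  row 3: subtract 4×row2 = (0, 0, 0, 29/3, -1/3)
step 4: normalize row 3 (÷29/3) = (0, 0, 0, 1, -1/29)
  row 0: subtract 1/3×row3 = (1, 0, 0, 0, -77/29)
  row 1: subtract 8/3×row3 = (0, 1, 0, 0, -7/29)
  row 2: subtract -2×row3 = (0, 0, 1, 0, 56/29)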